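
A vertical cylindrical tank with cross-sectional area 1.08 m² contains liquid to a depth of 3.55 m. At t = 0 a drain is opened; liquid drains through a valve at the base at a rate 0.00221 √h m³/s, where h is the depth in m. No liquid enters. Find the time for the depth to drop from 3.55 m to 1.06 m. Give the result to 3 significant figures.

With no inflow, A dh/dt = −0.00221 √h.
This is separable: 2 d(√h)/dt = −0.00221/A, so √h = √h₀ − (0.00221/(2A)) t.
t = 2A(√h₀ − √h)/0.00221 = 2·1.08·(√3.55 − √1.06)/0.00221
  = 2.1600 × (1.8841 − 1.0296) / 0.00221 = 835.25 s.

835 s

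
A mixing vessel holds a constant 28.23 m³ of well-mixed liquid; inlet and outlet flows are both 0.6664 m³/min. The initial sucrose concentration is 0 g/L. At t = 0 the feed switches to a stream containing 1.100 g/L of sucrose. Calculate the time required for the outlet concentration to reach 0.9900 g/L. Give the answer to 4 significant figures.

Species balance: V dC/dt = Q(C_in − C) ⇒ τ = V/Q = 42.3619 min.
C(t) = C_in + (C₀ − C_in) e^(−t/τ). Set C = 0.9900 and solve for t:
e^(−t/τ) = (C − C_in)/(C₀ − C_in) = (0.9900 − 1.100)/(0 − 1.100) = 0.100000
t = −τ ln(…) = 42.3619 × 2.30259 = 97.5420 min.

97.54 min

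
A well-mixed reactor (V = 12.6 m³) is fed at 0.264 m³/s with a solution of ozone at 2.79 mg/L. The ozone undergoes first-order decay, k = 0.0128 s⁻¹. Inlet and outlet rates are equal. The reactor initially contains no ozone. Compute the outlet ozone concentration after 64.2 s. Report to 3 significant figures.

Accumulation = in − out − consumed: V dC/dt = Q C_in − Q C − k V C.
This is linear with rate a = Q/V + k = 0.033752 s⁻¹.
C_ss = Q C_in/(Q + kV) = 1.7319 mg/L; C(t) = C_ss + (C₀ − C_ss) e^(−a t).
C(64.2) = 1.7319 + (-1.7319)·e^(−0.033752·64.2) = 1.7319 + (-1.7319)·0.11453 = 1.5336 mg/L.

1.53 mg/L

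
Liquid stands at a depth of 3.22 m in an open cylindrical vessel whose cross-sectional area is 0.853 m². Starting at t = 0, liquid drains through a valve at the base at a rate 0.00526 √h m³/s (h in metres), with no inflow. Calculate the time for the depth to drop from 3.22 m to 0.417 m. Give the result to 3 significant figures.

373 s

A dh/dt = −Q_out = −0.00526 √h.
∫ h^(−1/2) dh = −(0.00526/A) ∫ dt, giving 2√h = 2√h₀ − (0.00526/A) t.
t = 2A(√h₀ − √h)/0.00526 = 2·0.853·(√3.22 − √0.417)/0.00526
  = 1.7060 × (1.7944 − 0.64576) / 0.00526 = 372.56 s.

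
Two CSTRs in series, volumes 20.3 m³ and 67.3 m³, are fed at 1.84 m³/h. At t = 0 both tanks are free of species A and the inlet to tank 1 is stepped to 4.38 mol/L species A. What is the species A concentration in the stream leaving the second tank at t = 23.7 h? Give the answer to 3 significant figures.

1.32 mol/L

Each tank obeys Vᵢ dCᵢ/dt = Q(Cᵢ₋₁ − Cᵢ), so τᵢ = Vᵢ/Q.
τ₁ = 20.3/1.84 = 11.033 h; τ₂ = 67.3/1.84 = 36.576 h.
Solving the cascade with C₁(0)=C₂(0)=0 gives C₂(t) = C_in[1 − (τ₁ e^(−t/τ₁) − τ₂ e^(−t/τ₂))/(τ₁ − τ₂)].
At t = 23.7: e^(−t/τ₁) = 0.11670, e^(−t/τ₂) = 0.52311.
C₂ = 4.38·[1 − (11.033·0.11670 − 36.576·0.52311)/(-25.543)] = 4.38·0.30135 = 1.3199 mol/L.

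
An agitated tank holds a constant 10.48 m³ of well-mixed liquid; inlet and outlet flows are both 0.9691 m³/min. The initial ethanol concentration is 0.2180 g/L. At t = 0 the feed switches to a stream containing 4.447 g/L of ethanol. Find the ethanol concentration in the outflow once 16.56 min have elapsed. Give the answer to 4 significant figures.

3.532 g/L

Species balance on the tank: V dC/dt = Q(C_in − C).
Time constant τ = V/Q = 10.48/0.9691 = 10.8142 min.
C approaches C_in exponentially: C(t) = C_in + (C₀ − C_in) e^(−t/τ).
C(16.56) = 4.447 + (0.2180 − 4.447)·e^(−16.56/10.8142) = 4.447 + (-4.22900)·0.216249 = 3.53248 g/L.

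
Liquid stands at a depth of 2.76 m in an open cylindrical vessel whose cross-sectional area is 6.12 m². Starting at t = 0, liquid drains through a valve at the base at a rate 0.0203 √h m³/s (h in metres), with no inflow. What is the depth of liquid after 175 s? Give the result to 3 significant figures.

1.88 m

With no inflow, A dh/dt = −0.0203 √h.
Separate and integrate: 2(√h − √h₀) = −(0.0203/A) t.
√h = √2.76 − 0.0203·175/(2·6.12) = 1.6613 − 0.29024 = 1.3711.
h = 1.3711² = 1.8799 m.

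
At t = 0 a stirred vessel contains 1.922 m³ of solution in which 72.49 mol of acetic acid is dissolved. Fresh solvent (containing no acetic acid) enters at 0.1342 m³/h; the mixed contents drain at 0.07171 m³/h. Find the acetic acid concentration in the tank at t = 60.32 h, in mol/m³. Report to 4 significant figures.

3.665 mol/m³

Let m(t) be the amount of acetic acid. Volume: V(t) = V₀ + (Q_in − Q_out) t = 1.922 + 0.0624900 t; V(60.32) = 5.69140 m³.
Species balance (pure solvent in): dm/dt = −Q_out · m/V(t).
Separate: dm/m = −Q_out dt/V(t) ⇒ ln(m/m₀) = −(Q_out/(Q_in−Q_out)) ln(V/V₀).
m = m₀ (V₀/V)^(Q_out/(Q_in−Q_out)) = 72.49 × (1.922/5.69140)^(1.14754) = 20.8570 mol.
C = m/V = 20.8570/5.69140 = 3.66465 mol/m³.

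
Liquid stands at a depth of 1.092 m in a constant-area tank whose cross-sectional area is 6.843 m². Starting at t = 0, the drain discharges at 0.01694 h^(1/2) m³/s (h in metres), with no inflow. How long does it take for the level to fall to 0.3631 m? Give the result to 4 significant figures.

A dh/dt = −Q_out = −0.01694 √h.
∫ h^(−1/2) dh = −(0.01694/A) ∫ dt, giving 2√h = 2√h₀ − (0.01694/A) t.
t = 2A(√h₀ − √h)/0.01694 = 2·6.843·(√1.092 − √0.3631)/0.01694
  = 13.6860 × (1.04499 − 0.602578) / 0.01694 = 357.428 s.

357.4 s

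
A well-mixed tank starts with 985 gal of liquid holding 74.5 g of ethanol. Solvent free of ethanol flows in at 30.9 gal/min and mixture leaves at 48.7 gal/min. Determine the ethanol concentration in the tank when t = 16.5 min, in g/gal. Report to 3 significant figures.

0.0409 g/gal

Let m(t) be the amount of ethanol. Volume: V(t) = V₀ + (Q_in − Q_out) t = 985 − 17.800 t; V(16.5) = 691.30 gal.
Solute balance: dm/dt = 0 − Q_out C = −Q_out m/V(t).
Separate: dm/m = −Q_out dt/V(t) ⇒ ln(m/m₀) = −(Q_out/(Q_in−Q_out)) ln(V/V₀).
m = m₀ (V₀/V)^(Q_out/(Q_in−Q_out)) = 74.5 × (985/691.30)^(-2.7360) = 28.278 g.
C = m/V = 28.278/691.30 = 0.040906 g/gal.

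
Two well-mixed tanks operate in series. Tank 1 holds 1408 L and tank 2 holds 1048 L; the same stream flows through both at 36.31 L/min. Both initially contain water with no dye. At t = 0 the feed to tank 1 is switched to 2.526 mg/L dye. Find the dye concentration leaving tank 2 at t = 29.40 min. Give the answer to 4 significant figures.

Time constants: τᵢ = Vᵢ/Q for each well-mixed tank.
τ₁ = 1408/36.31 = 38.7772 min; τ₂ = 1048/36.31 = 28.8626 min.
Tank 1: C₁ = C_in(1 − e^(−t/τ₁)). Tank 2 (τ₁ ≠ τ₂): C₂ = C_in[1 − (τ₁ e^(−t/τ₁) − τ₂ e^(−t/τ₂))/(τ₁ − τ₂)].
At t = 29.40: e^(−t/τ₁) = 0.468519, e^(−t/τ₂) = 0.361093.
C₂ = 2.526·[1 − (38.7772·0.468519 − 28.8626·0.361093)/(9.91462)] = 2.526·0.218750 = 0.552561 mg/L.

0.5526 mg/L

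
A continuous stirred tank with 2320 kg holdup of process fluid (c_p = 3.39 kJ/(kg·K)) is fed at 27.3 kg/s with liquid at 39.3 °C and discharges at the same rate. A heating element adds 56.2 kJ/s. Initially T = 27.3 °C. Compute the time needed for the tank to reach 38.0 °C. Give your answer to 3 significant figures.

160 s

M c_p dT/dt = ṁ c_p (T_in − T) + Q̇.
τ = M/ṁ = 84.982 s; T_ss = T_in + Q̇/(ṁ c_p) = 39.907 °C.
T(t) = T_ss + (T₀ − T_ss) e^(−t/τ). Set T = 38.0:
e^(−t/τ) = (38.0 − 39.907)/(27.3 − 39.907) = 0.15128
t = −84.982 · ln(0.15128) = 160.50 s.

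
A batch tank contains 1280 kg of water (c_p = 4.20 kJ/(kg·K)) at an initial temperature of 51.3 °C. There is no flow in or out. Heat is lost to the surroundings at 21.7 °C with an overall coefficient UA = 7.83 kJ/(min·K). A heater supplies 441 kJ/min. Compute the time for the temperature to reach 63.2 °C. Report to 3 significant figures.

Lumped-capacitance energy balance: M c_p dT/dt = UA(T_amb − T) + Q̇.
τ = M c_p/UA = 686.59 min; T_ss = T_amb + Q̇/UA = 21.7 + 441/7.83 = 78.022 °C.
T(t) = T_ss + (T₀ − T_ss)e^(−t/τ); set T = 63.2:
t = −τ ln[(T − T_ss)/(T₀ − T_ss)] = −686.59 · ln(0.55467) = 404.66 min.

405 min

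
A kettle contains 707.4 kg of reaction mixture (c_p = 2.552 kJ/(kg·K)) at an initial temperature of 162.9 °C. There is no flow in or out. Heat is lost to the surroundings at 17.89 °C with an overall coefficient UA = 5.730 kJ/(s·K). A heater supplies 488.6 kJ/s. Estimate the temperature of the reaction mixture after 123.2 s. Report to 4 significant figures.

Lumped-capacitance energy balance: M c_p dT/dt = UA(T_amb − T) + Q̇.
dT/dt = (T_ss − T)/τ with T_ss = T_amb + Q̇/UA = 17.89 + 488.6/5.730 = 103.161 °C, τ = M c_p/UA = 707.4·2.552/5.730 = 315.058 s.
This is linear first-order; T(t) = T_ss + (T₀ − T_ss) e^(−t/τ).
T(123.2) = 103.161 + (59.7395)·0.676354 = 143.566 °C.

143.6 °C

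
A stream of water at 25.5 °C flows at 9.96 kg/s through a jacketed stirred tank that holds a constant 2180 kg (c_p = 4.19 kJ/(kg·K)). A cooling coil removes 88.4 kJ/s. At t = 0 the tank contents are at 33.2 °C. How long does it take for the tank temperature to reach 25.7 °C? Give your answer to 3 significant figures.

316 s

M c_p dT/dt = ṁ c_p (T_in − T) − Q̇.
τ = M/ṁ = 218.88 s; T_ss = T_in − Q̇/(ṁ c_p) = 23.382 °C.
T(t) = T_ss + (T₀ − T_ss) e^(−t/τ). Set T = 25.7:
e^(−t/τ) = (25.7 − 23.382)/(33.2 − 23.382) = 0.23612
t = −218.88 · ln(0.23612) = 315.93 s.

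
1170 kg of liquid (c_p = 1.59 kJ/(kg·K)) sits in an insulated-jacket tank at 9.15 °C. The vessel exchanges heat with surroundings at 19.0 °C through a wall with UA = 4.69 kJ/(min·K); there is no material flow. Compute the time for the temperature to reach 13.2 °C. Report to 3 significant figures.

M c_p dT/dt = −UA(T − T_amb).
τ = M c_p/UA = 396.65 min; T_ss = T_amb = 19.000 °C.
T(t) = T_ss + (T₀ − T_ss)e^(−t/τ); set T = 13.2:
t = −τ ln[(T − T_ss)/(T₀ − T_ss)] = −396.65 · ln(0.58883) = 210.07 min.

210 min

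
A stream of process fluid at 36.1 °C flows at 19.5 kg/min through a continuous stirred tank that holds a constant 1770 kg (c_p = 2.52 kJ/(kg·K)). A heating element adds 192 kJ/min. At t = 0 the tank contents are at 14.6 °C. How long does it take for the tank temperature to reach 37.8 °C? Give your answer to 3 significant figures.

222 min

Heat balance on the well-mixed liquid: M c_p dT/dt = ṁ c_p (T_in − T) + 192.
τ = M/ṁ = 90.769 min; T_ss = T_in + Q̇/(ṁ c_p) = 40.007 °C.
T(t) = T_ss + (T₀ − T_ss) e^(−t/τ). Set T = 37.8:
e^(−t/τ) = (37.8 − 40.007)/(14.6 − 40.007) = 0.086873
t = −90.769 · ln(0.086873) = 221.78 min.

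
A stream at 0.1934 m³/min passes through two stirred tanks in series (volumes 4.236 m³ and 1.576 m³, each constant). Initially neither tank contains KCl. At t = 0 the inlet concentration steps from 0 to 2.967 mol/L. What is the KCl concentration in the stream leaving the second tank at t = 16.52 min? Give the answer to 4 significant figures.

Each tank obeys Vᵢ dCᵢ/dt = Q(Cᵢ₋₁ − Cᵢ), so τᵢ = Vᵢ/Q.
τ₁ = 4.236/0.1934 = 21.9028 min; τ₂ = 1.576/0.1934 = 8.14891 min.
Tank 1: C₁ = C_in(1 − e^(−t/τ₁)). Tank 2 (τ₁ ≠ τ₂): C₂ = C_in[1 − (τ₁ e^(−t/τ₁) − τ₂ e^(−t/τ₂))/(τ₁ − τ₂)].
At t = 16.52: e^(−t/τ₁) = 0.470367, e^(−t/τ₂) = 0.131695.
C₂ = 2.967·[1 − (21.9028·0.470367 − 8.14891·0.131695)/(13.7539)] = 2.967·0.328976 = 0.976072 mol/L.

0.9761 mol/L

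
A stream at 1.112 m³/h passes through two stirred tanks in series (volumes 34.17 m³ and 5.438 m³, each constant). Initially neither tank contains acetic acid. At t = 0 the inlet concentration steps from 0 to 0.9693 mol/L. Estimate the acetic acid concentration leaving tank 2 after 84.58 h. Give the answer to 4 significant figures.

0.8958 mol/L

Each tank obeys Vᵢ dCᵢ/dt = Q(Cᵢ₋₁ − Cᵢ), so τᵢ = Vᵢ/Q.
τ₁ = 34.17/1.112 = 30.7284 h; τ₂ = 5.438/1.112 = 4.89029 h.
Tank 1: C₁ = C_in(1 − e^(−t/τ₁)). Tank 2 (τ₁ ≠ τ₂): C₂ = C_in[1 − (τ₁ e^(−t/τ₁) − τ₂ e^(−t/τ₂))/(τ₁ − τ₂)].
At t = 84.58: e^(−t/τ₁) = 0.0637682, e^(−t/τ₂) = 3.08076e-08.
C₂ = 0.9693·[1 − (30.7284·0.0637682 − 4.89029·3.08076e-08)/(25.8381)] = 0.9693·0.924163 = 0.895791 mol/L.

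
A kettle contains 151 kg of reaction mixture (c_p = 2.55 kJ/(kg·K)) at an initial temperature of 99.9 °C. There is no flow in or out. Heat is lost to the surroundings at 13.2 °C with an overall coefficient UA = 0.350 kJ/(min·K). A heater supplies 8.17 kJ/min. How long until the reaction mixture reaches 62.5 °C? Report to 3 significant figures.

982 min

Lumped-capacitance energy balance: M c_p dT/dt = UA(T_amb − T) + Q̇.
τ = M c_p/UA = 1100.1 min; T_ss = T_amb + Q̇/UA = 13.2 + 8.17/0.350 = 36.543 °C.
T(t) = T_ss + (T₀ − T_ss)e^(−t/τ); set T = 62.5:
t = −τ ln[(T − T_ss)/(T₀ − T_ss)] = −1100.1 · ln(0.40970) = 981.70 min.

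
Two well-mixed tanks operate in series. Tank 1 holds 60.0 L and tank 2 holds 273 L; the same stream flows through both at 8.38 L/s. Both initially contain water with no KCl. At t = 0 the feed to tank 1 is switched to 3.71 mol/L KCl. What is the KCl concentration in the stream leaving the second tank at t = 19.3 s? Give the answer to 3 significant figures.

Species balance on tank i: dCᵢ/dt = (Cᵢ₋₁ − Cᵢ)/τᵢ with τᵢ = Vᵢ/Q.
τ₁ = 60.0/8.38 = 7.1599 s; τ₂ = 273/8.38 = 32.578 s.
Solving the cascade with C₁(0)=C₂(0)=0 gives C₂(t) = C_in[1 − (τ₁ e^(−t/τ₁) − τ₂ e^(−t/τ₂))/(τ₁ − τ₂)].
At t = 19.3: e^(−t/τ₁) = 0.067504, e^(−t/τ₂) = 0.55298.
C₂ = 3.71·[1 − (7.1599·0.067504 − 32.578·0.55298)/(-25.418)] = 3.71·0.31027 = 1.1511 mol/L.

1.15 mol/L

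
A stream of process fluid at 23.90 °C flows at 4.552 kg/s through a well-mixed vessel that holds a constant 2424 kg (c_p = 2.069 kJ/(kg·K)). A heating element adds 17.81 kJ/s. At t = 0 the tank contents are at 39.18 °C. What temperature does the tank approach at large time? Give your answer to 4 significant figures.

M c_p dT/dt = ṁ c_p (T_in − T) + Q̇.
At steady state dT/dt = 0 ⇒ T_ss = T_in + Q̇/(ṁ c_p) = 23.90 + 17.81/(4.552·2.069) = 25.7910 °C.

25.79 °C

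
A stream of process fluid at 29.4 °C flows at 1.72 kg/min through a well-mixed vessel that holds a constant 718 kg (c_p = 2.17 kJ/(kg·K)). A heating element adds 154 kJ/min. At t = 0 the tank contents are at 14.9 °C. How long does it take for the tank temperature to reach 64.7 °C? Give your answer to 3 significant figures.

M c_p dT/dt = ṁ c_p (T_in − T) + Q̇.
τ = M/ṁ = 417.44 min; T_ss = T_in + Q̇/(ṁ c_p) = 70.660 °C.
T(t) = T_ss + (T₀ − T_ss) e^(−t/τ). Set T = 64.7:
e^(−t/τ) = (64.7 − 70.660)/(14.9 − 70.660) = 0.10689
t = −417.44 · ln(0.10689) = 933.37 min.

933 min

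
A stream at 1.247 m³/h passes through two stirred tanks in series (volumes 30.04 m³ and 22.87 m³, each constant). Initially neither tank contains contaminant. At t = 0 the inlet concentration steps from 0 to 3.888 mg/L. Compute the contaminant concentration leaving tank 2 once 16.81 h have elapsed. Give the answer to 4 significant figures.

0.7403 mg/L

Each tank obeys Vᵢ dCᵢ/dt = Q(Cᵢ₋₁ − Cᵢ), so τᵢ = Vᵢ/Q.
τ₁ = 30.04/1.247 = 24.0898 h; τ₂ = 22.87/1.247 = 18.3400 h.
Solving the cascade with C₁(0)=C₂(0)=0 gives C₂(t) = C_in[1 − (τ₁ e^(−t/τ₁) − τ₂ e^(−t/τ₂))/(τ₁ − τ₂)].
At t = 16.81: e^(−t/τ₁) = 0.497676, e^(−t/τ₂) = 0.399886.
C₂ = 3.888·[1 − (24.0898·0.497676 − 18.3400·0.399886)/(5.74980)] = 3.888·0.190405 = 0.740293 mg/L.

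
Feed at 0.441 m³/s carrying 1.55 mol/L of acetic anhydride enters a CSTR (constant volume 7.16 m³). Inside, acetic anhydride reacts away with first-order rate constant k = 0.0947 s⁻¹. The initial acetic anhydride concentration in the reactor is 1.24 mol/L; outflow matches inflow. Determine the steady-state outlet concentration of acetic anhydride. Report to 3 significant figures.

Species balance: V dC/dt = Q C_in − Q C − k V C.
At steady state: 0 = Q C_in − (Q + kV) C_ss, so C_ss = Q C_in/(Q + kV).
C_ss = 0.441·1.55/(0.441 + 0.0947·7.16) = 0.68355/1.1191 = 0.61083 mol/L.

0.611 mol/L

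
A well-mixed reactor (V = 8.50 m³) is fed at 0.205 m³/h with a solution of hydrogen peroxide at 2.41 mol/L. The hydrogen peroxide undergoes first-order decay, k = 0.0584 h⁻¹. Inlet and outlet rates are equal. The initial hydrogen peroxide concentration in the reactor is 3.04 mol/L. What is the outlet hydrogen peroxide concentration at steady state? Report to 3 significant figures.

Accumulation = in − out − consumed: V dC/dt = Q C_in − Q C − k V C.
At steady state: 0 = Q C_in − (Q + kV) C_ss, so C_ss = Q C_in/(Q + kV).
C_ss = 0.205·2.41/(0.205 + 0.0584·8.50) = 0.49405/0.70140 = 0.70438 mol/L.

0.704 mol/L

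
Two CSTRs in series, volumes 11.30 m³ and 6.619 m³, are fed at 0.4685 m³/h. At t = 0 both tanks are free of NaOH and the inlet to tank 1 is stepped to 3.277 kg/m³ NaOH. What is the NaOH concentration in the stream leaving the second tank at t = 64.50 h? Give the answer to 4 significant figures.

Each tank obeys Vᵢ dCᵢ/dt = Q(Cᵢ₋₁ − Cᵢ), so τᵢ = Vᵢ/Q.
τ₁ = 11.30/0.4685 = 24.1195 h; τ₂ = 6.619/0.4685 = 14.1281 h.
Tank 1: C₁ = C_in(1 − e^(−t/τ₁)). Tank 2 (τ₁ ≠ τ₂): C₂ = C_in[1 − (τ₁ e^(−t/τ₁) − τ₂ e^(−t/τ₂))/(τ₁ − τ₂)].
At t = 64.50: e^(−t/τ₁) = 0.0689633, e^(−t/τ₂) = 0.0104059.
C₂ = 3.277·[1 − (24.1195·0.0689633 − 14.1281·0.0104059)/(9.99146)] = 3.277·0.848236 = 2.77967 kg/m³.

2.780 kg/m³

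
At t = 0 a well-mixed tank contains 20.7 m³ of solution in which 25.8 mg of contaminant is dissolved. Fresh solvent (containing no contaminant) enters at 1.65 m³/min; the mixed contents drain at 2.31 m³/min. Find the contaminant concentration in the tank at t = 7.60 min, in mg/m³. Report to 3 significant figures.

Total volume: dV/dt = Q_in − Q_out = -0.66000 m³/min, so V(t) = 20.7 − 0.66000 t and V(7.60) = 15.684 m³.
Solute balance: dm/dt = 0 − Q_out C = −Q_out m/V(t).
dm/m = −Q_out dt/(V₀ − 0.66000 t); integrating gives ln(m/m₀) = −(Q_out/(Q_in−Q_out)) ln(V/V₀).
m = m₀ (V₀/V)^(Q_out/(Q_in−Q_out)) = 25.8 × (20.7/15.684)^(-3.5000) = 9.7684 mg.
C = m/V = 9.7684/15.684 = 0.62282 mg/m³.

0.623 mg/m³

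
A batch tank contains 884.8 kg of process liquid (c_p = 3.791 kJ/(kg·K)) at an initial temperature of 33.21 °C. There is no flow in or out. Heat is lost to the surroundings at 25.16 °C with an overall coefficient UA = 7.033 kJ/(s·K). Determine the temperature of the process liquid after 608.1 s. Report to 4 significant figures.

Lumped-capacitance energy balance: M c_p dT/dt = UA(T_amb − T).
dT/dt = (T_ss − T)/τ with T_ss = T_amb = 25.1600 °C, τ = M c_p/UA = 884.8·3.791/7.033 = 476.934 s.
Solution: T(t) = T_ss + (T₀ − T_ss) e^(−t/τ).
T(608.1) = 25.1600 + (8.05000)·0.279426 = 27.4094 °C.

27.41 °C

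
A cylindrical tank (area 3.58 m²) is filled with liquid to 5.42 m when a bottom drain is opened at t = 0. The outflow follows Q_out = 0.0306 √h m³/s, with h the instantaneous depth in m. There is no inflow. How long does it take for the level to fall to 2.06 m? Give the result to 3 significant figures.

With no inflow, A dh/dt = −0.0306 √h.
Separate and integrate: 2(√h − √h₀) = −(0.0306/A) t.
t = 2A(√h₀ − √h)/0.0306 = 2·3.58·(√5.42 − √2.06)/0.0306
  = 7.1600 × (2.3281 − 1.4353) / 0.0306 = 208.91 s.

209 s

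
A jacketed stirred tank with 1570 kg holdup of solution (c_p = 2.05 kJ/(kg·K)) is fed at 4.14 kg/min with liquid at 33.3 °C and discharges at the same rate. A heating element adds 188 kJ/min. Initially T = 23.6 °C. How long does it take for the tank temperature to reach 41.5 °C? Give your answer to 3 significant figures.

M c_p dT/dt = ṁ c_p (T_in − T) + Q̇.
τ = M/ṁ = 379.23 min; T_ss = T_in + Q̇/(ṁ c_p) = 55.452 °C.
T(t) = T_ss + (T₀ − T_ss) e^(−t/τ). Set T = 41.5:
e^(−t/τ) = (41.5 − 55.452)/(23.6 − 55.452) = 0.43802
t = −379.23 · ln(0.43802) = 313.05 min.

313 min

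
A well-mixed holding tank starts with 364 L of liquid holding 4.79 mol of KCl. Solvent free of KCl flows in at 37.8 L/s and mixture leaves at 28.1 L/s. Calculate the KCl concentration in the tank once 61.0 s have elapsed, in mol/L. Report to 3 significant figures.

0.000306 mol/L

Total volume: dV/dt = Q_in − Q_out = 9.7000 L/s, so V(t) = 364 + 9.7000 t and V(61.0) = 955.70 L.
No KCl enters, so dm/dt = −Q_out · (m/V).
dm/m = −Q_out dt/(V₀ + 9.7000 t); integrating gives ln(m/m₀) = −(Q_out/(Q_in−Q_out)) ln(V/V₀).
m = m₀ (V₀/V)^(Q_out/(Q_in−Q_out)) = 4.79 × (364/955.70)^(2.8969) = 0.29234 mol.
C = m/V = 0.29234/955.70 = 0.00030589 mol/L.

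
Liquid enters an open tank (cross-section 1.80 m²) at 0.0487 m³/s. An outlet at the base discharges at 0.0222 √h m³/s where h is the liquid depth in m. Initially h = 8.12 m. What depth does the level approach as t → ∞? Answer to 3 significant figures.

4.81 m

Level balance: A dh/dt = 0.0487 − 0.0222 √h. Setting dh/dt = 0:
Q_in = 0.0222 √h_ss ⇒ √h_ss = 0.0487/0.0222 = 2.1937.
h_ss = 2.1937² = 4.8123 m. (Since h₀ = 8.12 m > h_ss, the level will fall toward this value.)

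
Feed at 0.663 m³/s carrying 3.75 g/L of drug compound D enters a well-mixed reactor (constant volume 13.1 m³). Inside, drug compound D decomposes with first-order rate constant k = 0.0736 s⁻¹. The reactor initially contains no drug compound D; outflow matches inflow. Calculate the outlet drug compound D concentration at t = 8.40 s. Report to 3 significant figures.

Species balance: V dC/dt = Q C_in − Q C − k V C.
dC/dt = (Q/V) C_in − (Q/V + k) C; effective rate a = Q/V + k = 0.050611 + 0.0736 = 0.12421 s⁻¹.
C_ss = Q C_in/(Q + kV) = 1.5280 g/L; C(t) = C_ss + (C₀ − C_ss) e^(−a t).
C(8.40) = 1.5280 + (-1.5280)·e^(−0.12421·8.40) = 1.5280 + (-1.5280)·0.35227 = 0.98972 g/L.

0.990 g/L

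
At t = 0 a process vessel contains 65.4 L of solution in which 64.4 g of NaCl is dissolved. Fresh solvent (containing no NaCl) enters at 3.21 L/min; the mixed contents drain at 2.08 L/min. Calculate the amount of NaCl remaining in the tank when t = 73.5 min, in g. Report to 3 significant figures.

14.2 g

Let m(t) be the amount of NaCl. Volume: V(t) = V₀ + (Q_in − Q_out) t = 65.4 + 1.1300 t; V(73.5) = 148.45 L.
Solute balance: dm/dt = 0 − Q_out C = −Q_out m/V(t).
Separate: dm/m = −Q_out dt/V(t) ⇒ ln(m/m₀) = −(Q_out/(Q_in−Q_out)) ln(V/V₀).
m = m₀ (V₀/V)^(Q_out/(Q_in−Q_out)) = 64.4 × (65.4/148.45)^(1.8407) = 14.242 g.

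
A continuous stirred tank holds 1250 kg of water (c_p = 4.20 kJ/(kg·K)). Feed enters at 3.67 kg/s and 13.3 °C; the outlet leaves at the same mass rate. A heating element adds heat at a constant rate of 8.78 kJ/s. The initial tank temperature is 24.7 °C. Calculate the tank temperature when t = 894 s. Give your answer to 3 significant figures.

First-law balance (no shaft work): M c_p dT/dt = ṁ c_p (T_in − T) + 8.78.
τ = M/ṁ = 340.60 s; T_ss = T_in + Q̇/(ṁ c_p) = 13.3 + 8.78/(3.67·4.20) = 13.870 °C.
Solution: T(t) = T_ss + (T₀ − T_ss) e^(−t/τ).
T(894) = 13.870 + (10.830)·e^(−894/340.60) = 13.870 + (10.830)·0.072455 = 14.654 °C.

14.7 °C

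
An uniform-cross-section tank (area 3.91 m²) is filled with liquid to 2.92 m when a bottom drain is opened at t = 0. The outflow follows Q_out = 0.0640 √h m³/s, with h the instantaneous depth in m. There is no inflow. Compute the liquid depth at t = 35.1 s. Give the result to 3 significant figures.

2.02 m

Mass balance (ρ constant): A dh/dt = −0.0640 √h.
This is separable: 2 d(√h)/dt = −0.0640/A, so √h = √h₀ − (0.0640/(2A)) t.
√h = √2.92 − 0.0640·35.1/(2·3.91) = 1.7088 − 0.28726 = 1.4215.
h = 1.4215² = 2.0208 m.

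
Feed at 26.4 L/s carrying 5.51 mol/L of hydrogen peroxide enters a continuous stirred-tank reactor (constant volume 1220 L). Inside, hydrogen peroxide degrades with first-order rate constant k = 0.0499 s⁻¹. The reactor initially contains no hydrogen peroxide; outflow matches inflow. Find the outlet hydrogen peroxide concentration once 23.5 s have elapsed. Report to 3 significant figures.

1.36 mol/L

Accumulation = in − out − consumed: V dC/dt = Q C_in − Q C − k V C.
This is linear with rate a = Q/V + k = 0.071539 s⁻¹.
C_ss = Q C_in/(Q + kV) = 1.6667 mol/L; C(t) = C_ss + (C₀ − C_ss) e^(−a t).
C(23.5) = 1.6667 + (-1.6667)·e^(−0.071539·23.5) = 1.6667 + (-1.6667)·0.18616 = 1.3564 mol/L.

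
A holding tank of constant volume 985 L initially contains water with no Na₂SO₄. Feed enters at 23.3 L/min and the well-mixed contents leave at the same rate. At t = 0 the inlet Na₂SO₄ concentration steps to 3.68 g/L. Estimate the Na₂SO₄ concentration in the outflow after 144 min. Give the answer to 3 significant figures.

3.56 g/L

Species balance on the tank: V dC/dt = Q(C_in − C).
Rewrite as dC/dt + C/τ = C_in/τ, τ = V/Q = 42.275 min.
Solution: C(t) = C_in + (C₀ − C_in) e^(−t/τ).
C(144) = 3.68 + (0 − 3.68)·e^(−144/42.275) = 3.68 + (-3.6800)·0.033164 = 3.5580 g/L.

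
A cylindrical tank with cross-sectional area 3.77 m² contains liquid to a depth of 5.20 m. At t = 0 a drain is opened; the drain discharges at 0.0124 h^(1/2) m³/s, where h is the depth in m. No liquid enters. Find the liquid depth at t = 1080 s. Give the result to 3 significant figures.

A dh/dt = −Q_out = −0.0124 √h.
This is separable: 2 d(√h)/dt = −0.0124/A, so √h = √h₀ − (0.0124/(2A)) t.
√h = √5.20 − 0.0124·1080/(2·3.77) = 2.2804 − 1.7761 = 0.50422.
h = 0.50422² = 0.25424 m.

0.254 m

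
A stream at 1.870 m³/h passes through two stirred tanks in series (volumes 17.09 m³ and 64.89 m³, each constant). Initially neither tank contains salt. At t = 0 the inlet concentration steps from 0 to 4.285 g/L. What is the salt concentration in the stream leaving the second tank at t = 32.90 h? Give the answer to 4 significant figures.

Species balance on tank i: dCᵢ/dt = (Cᵢ₋₁ − Cᵢ)/τᵢ with τᵢ = Vᵢ/Q.
τ₁ = 17.09/1.870 = 9.13904 h; τ₂ = 64.89/1.870 = 34.7005 h.
Solving the cascade with C₁(0)=C₂(0)=0 gives C₂(t) = C_in[1 − (τ₁ e^(−t/τ₁) − τ₂ e^(−t/τ₂))/(τ₁ − τ₂)].
At t = 32.90: e^(−t/τ₁) = 0.0273253, e^(−t/τ₂) = 0.387472.
C₂ = 4.285·[1 − (9.13904·0.0273253 − 34.7005·0.387472)/(-25.5615)] = 4.285·0.483765 = 2.07293 g/L.

2.073 g/L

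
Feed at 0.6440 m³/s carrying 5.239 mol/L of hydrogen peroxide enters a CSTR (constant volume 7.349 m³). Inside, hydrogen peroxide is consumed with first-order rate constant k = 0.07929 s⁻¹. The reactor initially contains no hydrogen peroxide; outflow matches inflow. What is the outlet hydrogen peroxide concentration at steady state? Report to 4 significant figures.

2.750 mol/L

Species balance: V dC/dt = Q C_in − Q C − k V C.
Steady state (dC/dt = 0): C_ss = Q C_in/(Q + kV) = C_in/(1 + kV/Q).
C_ss = 0.6440·5.239/(0.6440 + 0.07929·7.349) = 3.37392/1.22670 = 2.75040 mol/L.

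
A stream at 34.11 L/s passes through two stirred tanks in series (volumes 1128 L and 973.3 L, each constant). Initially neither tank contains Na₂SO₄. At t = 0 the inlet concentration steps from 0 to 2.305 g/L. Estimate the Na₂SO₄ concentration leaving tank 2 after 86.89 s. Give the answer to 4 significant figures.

Time constants: τᵢ = Vᵢ/Q for each well-mixed tank.
τ₁ = 1128/34.11 = 33.0695 s; τ₂ = 973.3/34.11 = 28.5342 s.
Solving the cascade with C₁(0)=C₂(0)=0 gives C₂(t) = C_in[1 − (τ₁ e^(−t/τ₁) − τ₂ e^(−t/τ₂))/(τ₁ − τ₂)].
At t = 86.89: e^(−t/τ₁) = 0.0722590, e^(−t/τ₂) = 0.0475905.
C₂ = 2.305·[1 − (33.0695·0.0722590 − 28.5342·0.0475905)/(4.53533)] = 2.305·0.772538 = 1.78070 g/L.

1.781 g/L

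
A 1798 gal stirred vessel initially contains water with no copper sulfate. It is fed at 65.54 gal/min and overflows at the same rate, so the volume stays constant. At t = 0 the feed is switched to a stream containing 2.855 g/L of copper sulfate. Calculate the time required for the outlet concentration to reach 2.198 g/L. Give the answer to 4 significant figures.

Species balance: V dC/dt = Q(C_in − C) ⇒ τ = V/Q = 27.4336 min.
C(t) = C_in + (C₀ − C_in) e^(−t/τ). Set C = 2.198 and solve for t:
e^(−t/τ) = (C − C_in)/(C₀ − C_in) = (2.198 − 2.855)/(0 − 2.855) = 0.230123
t = −τ ln(…) = 27.4336 × 1.46914 = 40.3039 min.

40.30 min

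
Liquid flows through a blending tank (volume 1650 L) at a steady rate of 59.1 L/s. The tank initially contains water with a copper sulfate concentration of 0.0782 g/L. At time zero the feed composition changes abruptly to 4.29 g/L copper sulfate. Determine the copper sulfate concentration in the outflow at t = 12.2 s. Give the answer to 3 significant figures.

Mass balance on the solute (V constant): V dC/dt = Q(C_in − C).
Time constant τ = V/Q = 1650/59.1 = 27.919 s.
C approaches C_in exponentially: C(t) = C_in + (C₀ − C_in) e^(−t/τ).
C(12.2) = 4.29 + (0.0782 − 4.29)·e^(−12.2/27.919) = 4.29 + (-4.2118)·0.64598 = 1.5692 g/L.

1.57 g/L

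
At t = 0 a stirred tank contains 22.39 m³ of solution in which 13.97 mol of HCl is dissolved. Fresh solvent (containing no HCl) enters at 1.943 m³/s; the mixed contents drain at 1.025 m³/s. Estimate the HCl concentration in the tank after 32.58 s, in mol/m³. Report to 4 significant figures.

Let m(t) be the amount of HCl. Volume: V(t) = V₀ + (Q_in − Q_out) t = 22.39 + 0.918000 t; V(32.58) = 52.2984 m³.
No HCl enters, so dm/dt = −Q_out · (m/V).
dm/m = −Q_out dt/(V₀ + 0.918000 t); integrating gives ln(m/m₀) = −(Q_out/(Q_in−Q_out)) ln(V/V₀).
m = m₀ (V₀/V)^(Q_out/(Q_in−Q_out)) = 13.97 × (22.39/52.2984)^(1.11656) = 5.41774 mol.
C = m/V = 5.41774/52.2984 = 0.103593 mol/m³.

0.1036 mol/m³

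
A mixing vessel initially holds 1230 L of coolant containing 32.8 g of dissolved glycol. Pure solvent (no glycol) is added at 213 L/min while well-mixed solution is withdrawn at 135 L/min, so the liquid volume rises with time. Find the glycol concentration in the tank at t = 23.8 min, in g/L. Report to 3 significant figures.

Total volume: dV/dt = Q_in − Q_out = 78.000 L/min, so V(t) = 1230 + 78.000 t and V(23.8) = 3086.4 L.
Solute balance: dm/dt = 0 − Q_out C = −Q_out m/V(t).
dm/m = −Q_out dt/(V₀ + 78.000 t); integrating gives ln(m/m₀) = −(Q_out/(Q_in−Q_out)) ln(V/V₀).
m = m₀ (V₀/V)^(Q_out/(Q_in−Q_out)) = 32.8 × (1230/3086.4)^(1.7308) = 6.6734 g.
C = m/V = 6.6734/3086.4 = 0.0021622 g/L.

0.00216 g/L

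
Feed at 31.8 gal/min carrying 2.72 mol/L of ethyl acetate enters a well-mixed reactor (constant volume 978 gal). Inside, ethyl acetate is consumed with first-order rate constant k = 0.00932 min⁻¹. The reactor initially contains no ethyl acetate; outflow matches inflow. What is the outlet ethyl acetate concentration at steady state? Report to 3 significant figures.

2.11 mol/L

Accumulation = in − out − consumed: V dC/dt = Q C_in − Q C − k V C.
Steady state (dC/dt = 0): C_ss = Q C_in/(Q + kV) = C_in/(1 + kV/Q).
C_ss = 31.8·2.72/(31.8 + 0.00932·978) = 86.496/40.915 = 2.1140 mol/L.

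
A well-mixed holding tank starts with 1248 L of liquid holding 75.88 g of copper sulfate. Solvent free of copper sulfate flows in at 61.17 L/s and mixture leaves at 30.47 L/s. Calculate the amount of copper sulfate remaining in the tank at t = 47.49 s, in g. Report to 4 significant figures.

Total volume: dV/dt = Q_in − Q_out = 30.7000 L/s, so V(t) = 1248 + 30.7000 t and V(47.49) = 2705.94 L.
Species balance (pure solvent in): dm/dt = −Q_out · m/V(t).
Separate: dm/m = −Q_out dt/V(t) ⇒ ln(m/m₀) = −(Q_out/(Q_in−Q_out)) ln(V/V₀).
m = m₀ (V₀/V)^(Q_out/(Q_in−Q_out)) = 75.88 × (1248/2705.94)^(0.992508) = 35.1999 g.

35.20 g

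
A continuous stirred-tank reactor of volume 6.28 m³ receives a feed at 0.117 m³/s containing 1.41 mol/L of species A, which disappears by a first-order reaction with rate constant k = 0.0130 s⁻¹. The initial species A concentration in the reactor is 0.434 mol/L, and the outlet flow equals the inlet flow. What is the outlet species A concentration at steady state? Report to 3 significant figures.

Species balance: V dC/dt = Q C_in − Q C − k V C.
At steady state: 0 = Q C_in − (Q + kV) C_ss, so C_ss = Q C_in/(Q + kV).
C_ss = 0.117·1.41/(0.117 + 0.0130·6.28) = 0.16497/0.19864 = 0.83050 mol/L.

0.830 mol/L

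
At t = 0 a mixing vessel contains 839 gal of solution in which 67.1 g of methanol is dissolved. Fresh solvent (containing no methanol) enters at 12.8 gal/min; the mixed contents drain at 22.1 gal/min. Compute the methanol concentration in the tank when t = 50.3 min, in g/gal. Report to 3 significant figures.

0.0260 g/gal

Total volume: dV/dt = Q_in − Q_out = -9.3000 gal/min, so V(t) = 839 − 9.3000 t and V(50.3) = 371.21 gal.
No methanol enters, so dm/dt = −Q_out · (m/V).
Separate: dm/m = −Q_out dt/V(t) ⇒ ln(m/m₀) = −(Q_out/(Q_in−Q_out)) ln(V/V₀).
m = m₀ (V₀/V)^(Q_out/(Q_in−Q_out)) = 67.1 × (839/371.21)^(-2.3763) = 9.6640 g.
C = m/V = 9.6640/371.21 = 0.026034 g/gal.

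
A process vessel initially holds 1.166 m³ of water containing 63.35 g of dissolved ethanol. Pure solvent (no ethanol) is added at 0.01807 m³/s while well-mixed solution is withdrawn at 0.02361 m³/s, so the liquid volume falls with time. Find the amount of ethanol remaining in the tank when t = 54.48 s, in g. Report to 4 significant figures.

17.67 g

Let m(t) be the amount of ethanol. Volume: V(t) = V₀ + (Q_in − Q_out) t = 1.166 − 0.00554000 t; V(54.48) = 0.864181 m³.
Species balance (pure solvent in): dm/dt = −Q_out · m/V(t).
Separate: dm/m = −Q_out dt/V(t) ⇒ ln(m/m₀) = −(Q_out/(Q_in−Q_out)) ln(V/V₀).
m = m₀ (V₀/V)^(Q_out/(Q_in−Q_out)) = 63.35 × (1.166/0.864181)^(-4.26173) = 17.6734 g.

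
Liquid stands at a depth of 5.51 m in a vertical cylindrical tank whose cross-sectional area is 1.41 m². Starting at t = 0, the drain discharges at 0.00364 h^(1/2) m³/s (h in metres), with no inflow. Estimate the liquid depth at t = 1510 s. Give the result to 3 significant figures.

0.159 m

Mass balance (ρ constant): A dh/dt = −0.00364 √h.
Separate and integrate: 2(√h − √h₀) = −(0.00364/A) t.
√h = √5.51 − 0.00364·1510/(2·1.41) = 2.3473 − 1.9491 = 0.39826.
h = 0.39826² = 0.15861 m.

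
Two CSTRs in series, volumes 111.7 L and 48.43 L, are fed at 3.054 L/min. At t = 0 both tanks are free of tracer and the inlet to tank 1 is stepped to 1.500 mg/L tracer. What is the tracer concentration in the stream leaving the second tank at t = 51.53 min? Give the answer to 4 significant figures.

Species balance on tank i: dCᵢ/dt = (Cᵢ₋₁ − Cᵢ)/τᵢ with τᵢ = Vᵢ/Q.
τ₁ = 111.7/3.054 = 36.5750 min; τ₂ = 48.43/3.054 = 15.8579 min.
Tank 1: C₁ = C_in(1 − e^(−t/τ₁)). Tank 2 (τ₁ ≠ τ₂): C₂ = C_in[1 − (τ₁ e^(−t/τ₁) − τ₂ e^(−t/τ₂))/(τ₁ − τ₂)].
At t = 51.53: e^(−t/τ₁) = 0.244415, e^(−t/τ₂) = 0.0387941.
C₂ = 1.500·[1 − (36.5750·0.244415 − 15.8579·0.0387941)/(20.7171)] = 1.500·0.598192 = 0.897288 mg/L.

0.8973 mg/L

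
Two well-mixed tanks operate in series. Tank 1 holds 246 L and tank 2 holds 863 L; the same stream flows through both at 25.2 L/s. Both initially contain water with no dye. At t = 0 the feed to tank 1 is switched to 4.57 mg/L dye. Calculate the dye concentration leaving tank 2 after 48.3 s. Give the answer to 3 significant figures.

Time constants: τᵢ = Vᵢ/Q for each well-mixed tank.
τ₁ = 246/25.2 = 9.7619 s; τ₂ = 863/25.2 = 34.246 s.
Solving the cascade with C₁(0)=C₂(0)=0 gives C₂(t) = C_in[1 − (τ₁ e^(−t/τ₁) − τ₂ e^(−t/τ₂))/(τ₁ − τ₂)].
At t = 48.3: e^(−t/τ₁) = 0.0070990, e^(−t/τ₂) = 0.24405.
C₂ = 4.57·[1 − (9.7619·0.0070990 − 34.246·0.24405)/(-24.484)] = 4.57·0.66148 = 3.0229 mg/L.

3.02 mg/L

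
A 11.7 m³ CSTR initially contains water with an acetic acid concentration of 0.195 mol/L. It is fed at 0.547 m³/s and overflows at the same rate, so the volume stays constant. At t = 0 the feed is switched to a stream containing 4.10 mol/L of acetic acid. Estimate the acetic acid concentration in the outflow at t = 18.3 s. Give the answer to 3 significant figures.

2.44 mol/L

Unsteady species balance (constant V, well mixed): V dC/dt = Q(C_in − C).
Rewrite as dC/dt + C/τ = C_in/τ, τ = V/Q = 21.389 s.
This is linear first-order; C(t) = C_in + (C₀ − C_in) e^(−t/τ).
C(18.3) = 4.10 + (0.195 − 4.10)·e^(−18.3/21.389) = 4.10 + (-3.9050)·0.42504 = 2.4402 mol/L.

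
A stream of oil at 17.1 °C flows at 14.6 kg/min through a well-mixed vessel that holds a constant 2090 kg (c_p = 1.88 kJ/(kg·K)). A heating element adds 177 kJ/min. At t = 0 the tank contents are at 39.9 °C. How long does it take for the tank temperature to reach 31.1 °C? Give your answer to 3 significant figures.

Heat balance on the well-mixed liquid: M c_p dT/dt = ṁ c_p (T_in − T) + 177.
τ = M/ṁ = 143.15 min; T_ss = T_in + Q̇/(ṁ c_p) = 23.549 °C.
T(t) = T_ss + (T₀ − T_ss) e^(−t/τ). Set T = 31.1:
e^(−t/τ) = (31.1 − 23.549)/(39.9 − 23.549) = 0.46182
t = −143.15 · ln(0.46182) = 110.59 min.

111 min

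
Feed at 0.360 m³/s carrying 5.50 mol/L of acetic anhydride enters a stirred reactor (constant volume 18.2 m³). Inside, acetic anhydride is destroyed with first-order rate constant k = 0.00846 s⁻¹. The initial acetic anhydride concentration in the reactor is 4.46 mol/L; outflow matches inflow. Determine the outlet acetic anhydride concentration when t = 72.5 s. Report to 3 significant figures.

V dC/dt = Q(C_in − C) − k V C.
dC/dt = (Q/V) C_in − (Q/V + k) C; effective rate a = Q/V + k = 0.019780 + 0.00846 = 0.028240 s⁻¹.
C_ss = Q C_in/(Q + kV) = 3.8523 mol/L; C(t) = C_ss + (C₀ − C_ss) e^(−a t).
C(72.5) = 3.8523 + (0.60765)·e^(−0.028240·72.5) = 3.8523 + (0.60765)·0.12907 = 3.9308 mol/L.

3.93 mol/L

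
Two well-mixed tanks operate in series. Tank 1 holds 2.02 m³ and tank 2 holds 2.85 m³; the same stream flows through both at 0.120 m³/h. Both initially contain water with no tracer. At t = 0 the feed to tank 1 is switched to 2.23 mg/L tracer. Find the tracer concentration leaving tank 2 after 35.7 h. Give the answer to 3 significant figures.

Each tank obeys Vᵢ dCᵢ/dt = Q(Cᵢ₋₁ − Cᵢ), so τᵢ = Vᵢ/Q.
τ₁ = 2.02/0.120 = 16.833 h; τ₂ = 2.85/0.120 = 23.750 h.
Solving the cascade with C₁(0)=C₂(0)=0 gives C₂(t) = C_in[1 − (τ₁ e^(−t/τ₁) − τ₂ e^(−t/τ₂))/(τ₁ − τ₂)].
At t = 35.7: e^(−t/τ₁) = 0.11994, e^(−t/τ₂) = 0.22243.
C₂ = 2.23·[1 − (16.833·0.11994 − 23.750·0.22243)/(-6.9167)] = 2.23·0.52814 = 1.1778 mg/L.

1.18 mg/L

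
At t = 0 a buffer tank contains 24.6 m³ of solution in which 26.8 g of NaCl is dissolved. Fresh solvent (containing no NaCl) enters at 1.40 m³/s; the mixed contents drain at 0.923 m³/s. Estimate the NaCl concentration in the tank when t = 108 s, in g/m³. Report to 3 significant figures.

Total volume: dV/dt = Q_in − Q_out = 0.47700 m³/s, so V(t) = 24.6 + 0.47700 t and V(108) = 76.116 m³.
No NaCl enters, so dm/dt = −Q_out · (m/V).
dm/m = −Q_out dt/(V₀ + 0.47700 t); integrating gives ln(m/m₀) = −(Q_out/(Q_in−Q_out)) ln(V/V₀).
m = m₀ (V₀/V)^(Q_out/(Q_in−Q_out)) = 26.8 × (24.6/76.116)^(1.9350) = 3.0125 g.
C = m/V = 3.0125/76.116 = 0.039578 g/m³.

0.0396 g/m³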